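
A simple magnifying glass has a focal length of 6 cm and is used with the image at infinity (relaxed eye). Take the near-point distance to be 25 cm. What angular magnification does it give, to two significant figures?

4.2

M = D/f = 25/6 = 4.167.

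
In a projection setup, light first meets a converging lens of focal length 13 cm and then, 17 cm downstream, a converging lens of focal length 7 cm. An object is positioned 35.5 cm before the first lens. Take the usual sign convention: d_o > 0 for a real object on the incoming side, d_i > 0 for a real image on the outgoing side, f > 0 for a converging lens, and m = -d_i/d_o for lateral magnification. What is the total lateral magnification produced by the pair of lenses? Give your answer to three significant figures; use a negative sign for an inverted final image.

-0.385

Lens 1: 1/d_i1 = 1/f_1 - 1/d_o1 = 1/13 - 1/35.5 = 0.04875 cm^-1, so d_i1 = 20.511 cm.
m_1 = -(20.511)/35.5 = -0.5778.
Since 20.511 cm > 17 cm, the first image lies past the second lens and serves as a virtual object: d_o2 = L - d_i1 = -3.511 cm.
Lens 2: 1/d_i2 = 1/f_2 - 1/d_o2 = 1/7 - 1/(-3.511) = 0.42767 cm^-1, so d_i2 = 2.338 cm.
m_2 = -(2.338)/(-3.511) = 0.6660.
Overall magnification: m = m_1 m_2 = -0.3848.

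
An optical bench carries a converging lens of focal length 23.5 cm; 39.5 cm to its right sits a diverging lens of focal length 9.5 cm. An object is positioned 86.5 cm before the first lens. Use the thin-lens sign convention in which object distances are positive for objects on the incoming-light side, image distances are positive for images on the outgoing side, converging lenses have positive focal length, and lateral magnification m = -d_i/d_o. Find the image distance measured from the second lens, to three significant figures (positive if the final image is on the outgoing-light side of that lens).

Lens 1: 1/d_i1 = 1/f_1 - 1/d_o1 = 1/23.5 - 1/86.5 = 0.03099 cm^-1, so d_i1 = 32.266 cm.
Object distance for lens 2: d_o2 = 39.5 - 32.266 = 7.234 cm.
Lens 2: 1/d_i2 = 1/f_2 - 1/d_o2 = 1/(-9.5) - 1/(7.234) = -0.24350 cm^-1, so d_i2 = -4.107 cm.

-4.11 cm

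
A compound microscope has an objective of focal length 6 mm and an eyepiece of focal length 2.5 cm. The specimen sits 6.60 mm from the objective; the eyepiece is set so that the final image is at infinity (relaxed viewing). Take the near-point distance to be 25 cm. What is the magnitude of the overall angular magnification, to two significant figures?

Convert to cm: f_obj = 6 mm = 0.6 cm; d_o = 6.60 mm = 0.66 cm.
Objective: 1/d_i = 1/f_obj - 1/d_o = 1/0.6 - 1/0.66 = 0.15152 cm^-1, so d_i = 6.600 cm.
m_obj = -d_i/d_o = -6.600/0.66 = -10.000.
Eyepiece angular magnification (image at infinity): M_eye = D/f_e = 25/2.5 = 10.000.
Overall M = m_obj x M_eye = (-10.000)(10.000) = -100.00.
|M| = 100.00.

100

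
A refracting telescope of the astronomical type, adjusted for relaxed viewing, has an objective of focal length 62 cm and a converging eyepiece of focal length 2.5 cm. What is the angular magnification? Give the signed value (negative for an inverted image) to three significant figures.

M = -f_obj/f_eye = -62/(2.5) = -24.800.

-24.8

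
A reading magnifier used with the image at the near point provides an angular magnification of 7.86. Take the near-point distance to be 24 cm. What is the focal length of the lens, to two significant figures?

3.5 cm

For the image at the near point, M = 1 + D/f.
f = D/(M - 1) = 24/(7.86 - 1) = 3.499 cm.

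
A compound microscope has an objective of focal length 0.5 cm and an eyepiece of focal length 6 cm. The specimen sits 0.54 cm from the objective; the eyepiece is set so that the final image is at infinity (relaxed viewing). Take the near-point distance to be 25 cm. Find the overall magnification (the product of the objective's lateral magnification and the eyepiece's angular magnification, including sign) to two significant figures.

-52

Objective: 1/d_i = 1/f_obj - 1/d_o = 1/0.5 - 1/0.54 = 0.14815 cm^-1, so d_i = 6.750 cm.
m_obj = -d_i/d_o = -6.750/0.54 = -12.500.
Eyepiece angular magnification (image at infinity): M_eye = D/f_e = 25/6 = 4.167.
Overall M = m_obj x M_eye = (-12.500)(4.167) = -52.08.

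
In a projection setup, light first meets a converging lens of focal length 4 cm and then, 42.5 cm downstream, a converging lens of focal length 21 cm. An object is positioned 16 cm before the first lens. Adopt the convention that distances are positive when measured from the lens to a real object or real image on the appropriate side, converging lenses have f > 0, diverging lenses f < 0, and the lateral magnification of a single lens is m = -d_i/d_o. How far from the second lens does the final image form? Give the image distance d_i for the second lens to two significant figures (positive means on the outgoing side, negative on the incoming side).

48 cm

Applying the thin-lens equation to the first lens, 1/4 = 1/16 + 1/d_i1, which gives d_i1 = 5.333 cm.
Object distance for lens 2: d_o2 = 42.5 - 5.333 = 37.167 cm.
Applying the thin-lens equation again with f_2 = 21 cm and d_o2 = 37.167 cm gives d_i2 = 48.278 cm.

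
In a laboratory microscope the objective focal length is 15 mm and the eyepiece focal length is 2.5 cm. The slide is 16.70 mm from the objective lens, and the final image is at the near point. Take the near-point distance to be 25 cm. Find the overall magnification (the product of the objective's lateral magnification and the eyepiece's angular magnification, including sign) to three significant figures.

-97.1

Convert to cm: f_obj = 15 mm = 1.5 cm; d_o = 16.70 mm = 1.67 cm.
Objective: 1/d_i = 1/f_obj - 1/d_o = 1/1.5 - 1/1.67 = 0.06786 cm^-1, so d_i = 14.735 cm.
m_obj = -d_i/d_o = -14.735/1.67 = -8.824.
Eyepiece angular magnification (image at near point): M_eye = 1 + D/f_e = 1 + 25/2.5 = 11.000.
Overall M = m_obj x M_eye = (-8.824)(11.000) = -97.06.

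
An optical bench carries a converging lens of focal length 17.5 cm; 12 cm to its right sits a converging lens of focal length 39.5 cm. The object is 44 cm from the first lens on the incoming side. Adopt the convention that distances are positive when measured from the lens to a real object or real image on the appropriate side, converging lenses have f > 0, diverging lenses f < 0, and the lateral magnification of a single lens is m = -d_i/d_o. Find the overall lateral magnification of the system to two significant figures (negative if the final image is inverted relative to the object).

Applying the thin-lens equation to the first lens, 1/17.5 = 1/44 + 1/d_i1, which gives d_i1 = 29.057 cm.
Its lateral magnification is m_1 = -d_i1/d_o1 = -(29.057)/44 = -0.6604.
This image would form 29.057 cm past lens 1, i.e. 17.057 cm beyond lens 2, so it is a virtual object for lens 2: d_o2 = 12 - 29.057 = -17.057 cm.
Applying the thin-lens equation again with f_2 = 39.5 cm and d_o2 = -17.057 cm gives d_i2 = 11.913 cm.
m_2 = -(11.913)/(-17.057) = 0.6984.
The system's lateral magnification is m_1 m_2 = (-0.6604)(0.6984) = -0.4612.

-0.46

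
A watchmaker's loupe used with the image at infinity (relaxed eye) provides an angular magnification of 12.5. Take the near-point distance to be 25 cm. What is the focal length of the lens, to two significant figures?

2.0 cm

For the image at infinity, M = D/f.
f = D/M = 25/12.5 = 2.000 cm.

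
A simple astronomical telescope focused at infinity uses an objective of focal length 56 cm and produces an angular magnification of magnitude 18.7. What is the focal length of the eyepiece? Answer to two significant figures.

3.0 cm

|M| = f_obj/f_eye, so f_eye = f_obj/|M| = 56/18.7 = 2.995 cm.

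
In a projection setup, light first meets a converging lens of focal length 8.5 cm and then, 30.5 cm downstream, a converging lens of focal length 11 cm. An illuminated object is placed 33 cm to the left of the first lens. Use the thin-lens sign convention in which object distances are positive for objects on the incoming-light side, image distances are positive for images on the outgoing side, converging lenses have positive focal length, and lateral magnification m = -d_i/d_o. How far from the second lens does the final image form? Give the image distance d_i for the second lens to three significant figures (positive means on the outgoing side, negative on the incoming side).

26.0 cm

Lens 1: 1/d_i1 = 1/f_1 - 1/d_o1 = 1/8.5 - 1/33 = 0.08734 cm^-1, so d_i1 = 11.449 cm.
That image sits 19.051 cm in front of the second lens, so d_o2 = 19.051 cm.
Lens 2: 1/d_i2 = 1/f_2 - 1/d_o2 = 1/11 - 1/(19.051) = 0.03842 cm^-1, so d_i2 = 26.029 cm.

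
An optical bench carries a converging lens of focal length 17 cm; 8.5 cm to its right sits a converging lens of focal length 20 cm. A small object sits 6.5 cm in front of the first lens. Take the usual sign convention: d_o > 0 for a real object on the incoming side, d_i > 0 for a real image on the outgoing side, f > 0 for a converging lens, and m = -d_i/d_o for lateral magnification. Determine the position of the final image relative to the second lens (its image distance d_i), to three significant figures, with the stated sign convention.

-390 cm

Applying the thin-lens equation to the first lens, 1/17 = 1/6.5 + 1/d_i1, which gives d_i1 = -10.524 cm.
With d_i1 < 0 the first image is virtual and lies on the object side; the object distance for lens 2 is d_o2 = 8.5 - (-10.524) = 19.024 cm.
Applying the thin-lens equation again with f_2 = 20 cm and d_o2 = 19.024 cm gives d_i2 = -389.756 cm.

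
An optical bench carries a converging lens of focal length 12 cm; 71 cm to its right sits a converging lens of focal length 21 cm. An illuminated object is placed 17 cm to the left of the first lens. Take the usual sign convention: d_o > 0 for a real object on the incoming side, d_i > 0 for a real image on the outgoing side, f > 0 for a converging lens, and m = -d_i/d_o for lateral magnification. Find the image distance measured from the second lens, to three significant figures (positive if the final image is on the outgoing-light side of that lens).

Applying the thin-lens equation to the first lens, 1/12 = 1/17 + 1/d_i1, which gives d_i1 = 40.800 cm.
The intermediate image is 40.800 cm to the right of lens 1, so d_o2 = L - d_i1 = 71 - 40.800 = 30.200 cm.
Applying the thin-lens equation again with f_2 = 21 cm and d_o2 = 30.200 cm gives d_i2 = 68.935 cm.

68.9 cm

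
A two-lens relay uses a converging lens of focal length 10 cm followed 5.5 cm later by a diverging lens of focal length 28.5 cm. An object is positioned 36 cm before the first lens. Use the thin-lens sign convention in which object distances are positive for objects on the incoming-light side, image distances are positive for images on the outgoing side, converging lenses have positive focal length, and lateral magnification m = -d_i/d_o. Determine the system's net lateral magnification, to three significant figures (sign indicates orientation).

-0.544

First lens: d_i1 = 1/(1/10 - 1/36) = 13.846 cm.
m_1 = -(13.846)/36 = -0.3846.
Since 13.846 cm > 5.5 cm, the first image lies past the second lens and serves as a virtual object: d_o2 = L - d_i1 = -8.346 cm.
Second lens: d_i2 = 1/(1/(-28.5) - 1/(-8.346)) = 11.802 cm.
m_2 = -(11.802)/(-8.346) = 1.4141.
The system's lateral magnification is m_1 m_2 = (-0.3846)(1.4141) = -0.5439.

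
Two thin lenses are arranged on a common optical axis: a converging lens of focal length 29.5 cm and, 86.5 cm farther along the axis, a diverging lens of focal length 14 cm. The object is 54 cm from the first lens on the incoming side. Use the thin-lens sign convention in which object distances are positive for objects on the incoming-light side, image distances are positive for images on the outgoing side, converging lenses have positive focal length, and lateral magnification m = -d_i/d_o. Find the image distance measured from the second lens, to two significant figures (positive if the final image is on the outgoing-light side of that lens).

-8.5 cm

First lens: d_i1 = 1/(1/29.5 - 1/54) = 65.020 cm.
The intermediate image is 65.020 cm to the right of lens 1, so d_o2 = L - d_i1 = 86.5 - 65.020 = 21.480 cm.
Second lens: d_i2 = 1/(1/(-14) - 1/(21.480)) = -8.476 cm.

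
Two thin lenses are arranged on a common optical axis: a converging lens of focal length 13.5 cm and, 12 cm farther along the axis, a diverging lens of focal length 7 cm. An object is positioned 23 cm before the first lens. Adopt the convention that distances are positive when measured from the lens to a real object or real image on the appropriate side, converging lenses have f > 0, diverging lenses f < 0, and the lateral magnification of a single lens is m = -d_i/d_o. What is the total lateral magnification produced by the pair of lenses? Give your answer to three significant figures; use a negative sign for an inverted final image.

0.727

Applying the thin-lens equation to the first lens, 1/13.5 = 1/23 + 1/d_i1, which gives d_i1 = 32.684 cm.
Its lateral magnification is m_1 = -d_i1/d_o1 = -(32.684)/23 = -1.4211.
Since 32.684 cm > 12 cm, the first image lies past the second lens and serves as a virtual object: d_o2 = L - d_i1 = -20.684 cm.
Applying the thin-lens equation again with f_2 = -7 cm and d_o2 = -20.684 cm gives d_i2 = -10.581 cm.
m_2 = -(-10.581)/(-20.684) = -0.5115.
Overall magnification: m = m_1 m_2 = 0.7269.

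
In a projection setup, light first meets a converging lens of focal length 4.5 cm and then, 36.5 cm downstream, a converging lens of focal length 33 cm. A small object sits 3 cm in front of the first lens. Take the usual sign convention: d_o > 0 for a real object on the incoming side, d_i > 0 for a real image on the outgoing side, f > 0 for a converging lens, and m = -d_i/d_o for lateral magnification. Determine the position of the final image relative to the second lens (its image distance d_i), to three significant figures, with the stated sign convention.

120 cm

First lens: d_i1 = 1/(1/4.5 - 1/3) = -9.000 cm.
With d_i1 < 0 the first image is virtual and lies on the object side; the object distance for lens 2 is d_o2 = 36.5 - (-9.000) = 45.500 cm.
Second lens: d_i2 = 1/(1/33 - 1/(45.500)) = 120.120 cm.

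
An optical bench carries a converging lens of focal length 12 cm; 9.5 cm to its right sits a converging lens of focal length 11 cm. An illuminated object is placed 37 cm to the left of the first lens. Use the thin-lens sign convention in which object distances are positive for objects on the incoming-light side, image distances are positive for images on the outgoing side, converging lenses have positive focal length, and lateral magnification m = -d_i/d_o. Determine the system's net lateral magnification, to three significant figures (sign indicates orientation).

-0.274

Lens 1: 1/d_i1 = 1/f_1 - 1/d_o1 = 1/12 - 1/37 = 0.05631 cm^-1, so d_i1 = 17.760 cm.
m_1 = -(17.760)/37 = -0.4800.
This image would form 17.760 cm past lens 1, i.e. 8.260 cm beyond lens 2, so it is a virtual object for lens 2: d_o2 = 9.5 - 17.760 = -8.260 cm.
Lens 2: 1/d_i2 = 1/f_2 - 1/d_o2 = 1/11 - 1/(-8.260) = 0.21197 cm^-1, so d_i2 = 4.718 cm.
m_2 = -(4.718)/(-8.260) = 0.5711.
Total m = m_1 x m_2 = (-0.4800)(0.5711) = -0.2741.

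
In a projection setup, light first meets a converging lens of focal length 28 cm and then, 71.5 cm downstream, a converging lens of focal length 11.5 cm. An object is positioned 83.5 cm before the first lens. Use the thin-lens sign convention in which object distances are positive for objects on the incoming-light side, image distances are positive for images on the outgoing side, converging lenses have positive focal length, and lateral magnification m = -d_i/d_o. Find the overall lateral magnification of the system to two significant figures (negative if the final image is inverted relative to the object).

0.32

Applying the thin-lens equation to the first lens, 1/28 = 1/83.5 + 1/d_i1, which gives d_i1 = 42.126 cm.
Its lateral magnification is m_1 = -d_i1/d_o1 = -(42.126)/83.5 = -0.5045.
The intermediate image is 42.126 cm to the right of lens 1, so d_o2 = L - d_i1 = 71.5 - 42.126 = 29.374 cm.
Applying the thin-lens equation again with f_2 = 11.5 cm and d_o2 = 29.374 cm gives d_i2 = 18.899 cm.
m_2 = -(18.899)/(29.374) = -0.6434.
Total m = m_1 x m_2 = (-0.5045)(-0.6434) = 0.3246.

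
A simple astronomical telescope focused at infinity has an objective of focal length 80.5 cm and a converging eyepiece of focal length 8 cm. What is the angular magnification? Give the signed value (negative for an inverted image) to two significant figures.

-10

M = -f_obj/f_eye = -80.5/(8) = -10.062.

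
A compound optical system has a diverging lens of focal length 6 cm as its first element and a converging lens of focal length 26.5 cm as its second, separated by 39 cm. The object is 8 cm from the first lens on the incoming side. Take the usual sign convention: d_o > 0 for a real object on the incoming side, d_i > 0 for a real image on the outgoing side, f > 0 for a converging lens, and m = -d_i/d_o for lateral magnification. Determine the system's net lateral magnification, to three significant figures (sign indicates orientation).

-0.713

Applying the thin-lens equation to the first lens, 1/(-6) = 1/8 + 1/d_i1, which gives d_i1 = -3.429 cm.
Its lateral magnification is m_1 = -d_i1/d_o1 = -(-3.429)/8 = 0.4286.
With d_i1 < 0 the first image is virtual and lies on the object side; the object distance for lens 2 is d_o2 = 39 - (-3.429) = 42.429 cm.
Applying the thin-lens equation again with f_2 = 26.5 cm and d_o2 = 42.429 cm gives d_i2 = 70.587 cm.
m_2 = -(70.587)/(42.429) = -1.6637.
Total m = m_1 x m_2 = (0.4286)(-1.6637) = -0.7130.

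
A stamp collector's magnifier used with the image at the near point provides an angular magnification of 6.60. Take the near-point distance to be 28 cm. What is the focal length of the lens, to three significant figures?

For the image at the near point, M = 1 + D/f.
f = D/(M - 1) = 28/(6.6 - 1) = 5.000 cm.

5.00 cm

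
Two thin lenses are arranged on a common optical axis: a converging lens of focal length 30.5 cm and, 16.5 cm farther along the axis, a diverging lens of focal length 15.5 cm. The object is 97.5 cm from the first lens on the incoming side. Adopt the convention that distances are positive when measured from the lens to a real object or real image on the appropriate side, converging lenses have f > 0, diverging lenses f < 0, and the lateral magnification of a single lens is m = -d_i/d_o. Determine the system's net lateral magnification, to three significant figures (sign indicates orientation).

First lens: d_i1 = 1/(1/30.5 - 1/97.5) = 44.384 cm.
m_1 = -(44.384)/97.5 = -0.4552.
This image would form 44.384 cm past lens 1, i.e. 27.884 cm beyond lens 2, so it is a virtual object for lens 2: d_o2 = 16.5 - 44.384 = -27.884 cm.
Second lens: d_i2 = 1/(1/(-15.5) - 1/(-27.884)) = -34.900 cm.
m_2 = -(-34.900)/(-27.884) = -1.2516.
Overall magnification: m = m_1 m_2 = 0.5697.

0.570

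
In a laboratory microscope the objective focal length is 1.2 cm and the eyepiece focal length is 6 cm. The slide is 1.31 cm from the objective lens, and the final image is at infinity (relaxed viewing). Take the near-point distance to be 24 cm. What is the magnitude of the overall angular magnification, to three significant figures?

43.6

Objective: 1/d_i = 1/f_obj - 1/d_o = 1/1.2 - 1/1.31 = 0.06997 cm^-1, so d_i = 14.291 cm.
m_obj = -d_i/d_o = -14.291/1.31 = -10.909.
Eyepiece angular magnification (image at infinity): M_eye = D/f_e = 24/6 = 4.000.
Overall M = m_obj x M_eye = (-10.909)(4.000) = -43.64.
|M| = 43.64.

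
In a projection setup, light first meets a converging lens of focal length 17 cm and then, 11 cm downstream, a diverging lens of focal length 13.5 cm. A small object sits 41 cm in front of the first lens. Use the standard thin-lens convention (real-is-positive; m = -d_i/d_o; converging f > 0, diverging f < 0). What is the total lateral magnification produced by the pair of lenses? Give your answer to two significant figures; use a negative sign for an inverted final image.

Applying the thin-lens equation to the first lens, 1/17 = 1/41 + 1/d_i1, which gives d_i1 = 29.042 cm.
Its lateral magnification is m_1 = -d_i1/d_o1 = -(29.042)/41 = -0.7083.
Since 29.042 cm > 11 cm, the first image lies past the second lens and serves as a virtual object: d_o2 = L - d_i1 = -18.042 cm.
Applying the thin-lens equation again with f_2 = -13.5 cm and d_o2 = -18.042 cm gives d_i2 = -53.628 cm.
m_2 = -(-53.628)/(-18.042) = -2.9725.
Total m = m_1 x m_2 = (-0.7083)(-2.9725) = 2.1055.

2.1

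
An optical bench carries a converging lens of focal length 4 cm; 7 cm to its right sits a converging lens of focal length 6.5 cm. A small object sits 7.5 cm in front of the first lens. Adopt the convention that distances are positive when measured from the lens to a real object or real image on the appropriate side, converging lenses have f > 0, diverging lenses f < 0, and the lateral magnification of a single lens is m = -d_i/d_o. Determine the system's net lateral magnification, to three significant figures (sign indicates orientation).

-0.920

Lens 1: 1/d_i1 = 1/f_1 - 1/d_o1 = 1/4 - 1/7.5 = 0.11667 cm^-1, so d_i1 = 8.571 cm.
m_1 = -(8.571)/7.5 = -1.1429.
Since 8.571 cm > 7 cm, the first image lies past the second lens and serves as a virtual object: d_o2 = L - d_i1 = -1.571 cm.
Lens 2: 1/d_i2 = 1/f_2 - 1/d_o2 = 1/6.5 - 1/(-1.571) = 0.79021 cm^-1, so d_i2 = 1.265 cm.
m_2 = -(1.265)/(-1.571) = 0.8053.
Total m = m_1 x m_2 = (-1.1429)(0.8053) = -0.9204.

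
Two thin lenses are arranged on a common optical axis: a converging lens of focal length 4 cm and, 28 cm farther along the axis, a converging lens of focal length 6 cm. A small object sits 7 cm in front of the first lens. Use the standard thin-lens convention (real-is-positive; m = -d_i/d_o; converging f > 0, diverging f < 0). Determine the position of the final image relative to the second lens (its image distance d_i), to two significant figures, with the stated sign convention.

First lens: d_i1 = 1/(1/4 - 1/7) = 9.333 cm.
The intermediate image is 9.333 cm to the right of lens 1, so d_o2 = L - d_i1 = 28 - 9.333 = 18.667 cm.
Second lens: d_i2 = 1/(1/6 - 1/(18.667)) = 8.842 cm.

8.8 cm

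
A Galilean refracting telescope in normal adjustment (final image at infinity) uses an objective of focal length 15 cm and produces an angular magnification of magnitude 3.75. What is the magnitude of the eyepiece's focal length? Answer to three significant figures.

4.00 cm

|M| = f_obj/|f_eye|, so |f_eye| = f_obj/|M| = 15/3.75 = 4.000 cm.
(The eyepiece is diverging, so its signed focal length is -4.000 cm.)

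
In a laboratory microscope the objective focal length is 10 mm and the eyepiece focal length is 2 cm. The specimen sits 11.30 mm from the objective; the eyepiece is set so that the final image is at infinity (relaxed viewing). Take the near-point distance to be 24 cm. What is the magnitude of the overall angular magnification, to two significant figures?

92

Convert to cm: f_obj = 10 mm = 1 cm; d_o = 11.30 mm = 1.13 cm.
Objective: 1/d_i = 1/f_obj - 1/d_o = 1/1 - 1/1.13 = 0.11504 cm^-1, so d_i = 8.692 cm.
m_obj = -d_i/d_o = -8.692/1.13 = -7.692.
Eyepiece angular magnification (image at infinity): M_eye = D/f_e = 24/2 = 12.000.
Overall M = m_obj x M_eye = (-7.692)(12.000) = -92.31.
|M| = 92.31.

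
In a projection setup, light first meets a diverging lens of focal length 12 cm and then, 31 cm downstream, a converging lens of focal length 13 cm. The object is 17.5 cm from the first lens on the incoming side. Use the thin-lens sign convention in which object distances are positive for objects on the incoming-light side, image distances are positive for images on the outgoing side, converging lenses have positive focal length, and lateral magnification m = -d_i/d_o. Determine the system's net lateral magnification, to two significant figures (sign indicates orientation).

-0.21

Lens 1: 1/d_i1 = 1/f_1 - 1/d_o1 = 1/(-12) - 1/17.5 = -0.14048 cm^-1, so d_i1 = -7.119 cm.
m_1 = -(-7.119)/17.5 = 0.4068.
With d_i1 < 0 the first image is virtual and lies on the object side; the object distance for lens 2 is d_o2 = 31 - (-7.119) = 38.119 cm.
Lens 2: 1/d_i2 = 1/f_2 - 1/d_o2 = 1/13 - 1/(38.119) = 0.05069 cm^-1, so d_i2 = 19.728 cm.
m_2 = -(19.728)/(38.119) = -0.5175.
The system's lateral magnification is m_1 m_2 = (0.4068)(-0.5175) = -0.2105.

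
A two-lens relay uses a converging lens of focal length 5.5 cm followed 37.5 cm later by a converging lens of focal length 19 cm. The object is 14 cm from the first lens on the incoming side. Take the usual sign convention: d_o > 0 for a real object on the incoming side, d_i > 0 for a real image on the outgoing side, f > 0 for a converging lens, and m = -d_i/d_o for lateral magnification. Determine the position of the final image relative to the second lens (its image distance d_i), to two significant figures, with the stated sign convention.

57 cm

Applying the thin-lens equation to the first lens, 1/5.5 = 1/14 + 1/d_i1, which gives d_i1 = 9.059 cm.
Object distance for lens 2: d_o2 = 37.5 - 9.059 = 28.441 cm.
Applying the thin-lens equation again with f_2 = 19 cm and d_o2 = 28.441 cm gives d_i2 = 57.237 cm.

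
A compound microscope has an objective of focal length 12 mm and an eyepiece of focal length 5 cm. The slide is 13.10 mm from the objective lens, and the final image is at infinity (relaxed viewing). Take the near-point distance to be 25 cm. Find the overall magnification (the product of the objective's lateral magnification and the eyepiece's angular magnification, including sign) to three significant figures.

Convert to cm: f_obj = 12 mm = 1.2 cm; d_o = 13.10 mm = 1.31 cm.
Objective: 1/d_i = 1/f_obj - 1/d_o = 1/1.2 - 1/1.31 = 0.06997 cm^-1, so d_i = 14.291 cm.
m_obj = -d_i/d_o = -14.291/1.31 = -10.909.
Eyepiece angular magnification (image at infinity): M_eye = D/f_e = 25/5 = 5.000.
Overall M = m_obj x M_eye = (-10.909)(5.000) = -54.55.

-54.5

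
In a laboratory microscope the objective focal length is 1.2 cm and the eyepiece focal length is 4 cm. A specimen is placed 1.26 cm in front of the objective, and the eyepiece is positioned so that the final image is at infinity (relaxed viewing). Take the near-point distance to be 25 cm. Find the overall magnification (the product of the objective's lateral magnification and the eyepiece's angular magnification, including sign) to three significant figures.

Objective: 1/d_i = 1/f_obj - 1/d_o = 1/1.2 - 1/1.26 = 0.03968 cm^-1, so d_i = 25.200 cm.
m_obj = -d_i/d_o = -25.200/1.26 = -20.000.
Eyepiece angular magnification (image at infinity): M_eye = D/f_e = 25/4 = 6.250.
Overall M = m_obj x M_eye = (-20.000)(6.250) = -125.00.

-125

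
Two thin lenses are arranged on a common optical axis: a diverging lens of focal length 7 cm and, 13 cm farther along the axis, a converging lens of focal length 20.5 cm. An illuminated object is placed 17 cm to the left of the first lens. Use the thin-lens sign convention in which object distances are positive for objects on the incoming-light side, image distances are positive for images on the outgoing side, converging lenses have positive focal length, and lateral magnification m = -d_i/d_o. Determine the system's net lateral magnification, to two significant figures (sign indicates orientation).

2.4

Lens 1: 1/d_i1 = 1/f_1 - 1/d_o1 = 1/(-7) - 1/17 = -0.20168 cm^-1, so d_i1 = -4.958 cm.
m_1 = -(-4.958)/17 = 0.2917.
The intermediate image is virtual, 4.958 cm to the left of lens 1, so d_o2 = L - d_i1 = 13 - (-4.958) = 17.958 cm.
Lens 2: 1/d_i2 = 1/f_2 - 1/d_o2 = 1/20.5 - 1/(17.958) = -0.00690 cm^-1, so d_i2 = -144.844 cm.
m_2 = -(-144.844)/(17.958) = 8.0656.
Total m = m_1 x m_2 = (0.2917)(8.0656) = 2.3525.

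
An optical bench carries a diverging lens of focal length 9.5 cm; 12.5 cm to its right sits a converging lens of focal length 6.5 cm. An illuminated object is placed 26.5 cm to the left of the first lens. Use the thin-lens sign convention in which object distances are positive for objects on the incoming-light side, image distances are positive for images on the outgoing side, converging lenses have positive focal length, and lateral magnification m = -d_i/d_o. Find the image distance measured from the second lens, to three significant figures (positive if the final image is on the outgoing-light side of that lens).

9.75 cm

Applying the thin-lens equation to the first lens, 1/(-9.5) = 1/26.5 + 1/d_i1, which gives d_i1 = -6.993 cm.
The intermediate image is virtual, 6.993 cm to the left of lens 1, so d_o2 = L - d_i1 = 12.5 - (-6.993) = 19.493 cm.
Applying the thin-lens equation again with f_2 = 6.5 cm and d_o2 = 19.493 cm gives d_i2 = 9.752 cm.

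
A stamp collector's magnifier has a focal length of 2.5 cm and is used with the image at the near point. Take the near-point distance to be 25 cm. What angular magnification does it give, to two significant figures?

M = 1 + D/f = 1 + 25/2.5 = 11.000.

11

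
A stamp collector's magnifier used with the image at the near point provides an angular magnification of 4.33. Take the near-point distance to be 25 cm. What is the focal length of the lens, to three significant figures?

For the image at the near point, M = 1 + D/f.
f = D/(M - 1) = 25/(4.33 - 1) = 7.508 cm.

7.51 cm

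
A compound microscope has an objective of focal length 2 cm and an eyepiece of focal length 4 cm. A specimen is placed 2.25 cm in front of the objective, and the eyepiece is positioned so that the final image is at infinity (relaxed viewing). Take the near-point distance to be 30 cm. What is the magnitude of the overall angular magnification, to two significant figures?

60

Objective: 1/d_i = 1/f_obj - 1/d_o = 1/2 - 1/2.25 = 0.05556 cm^-1, so d_i = 18.000 cm.
m_obj = -d_i/d_o = -18.000/2.25 = -8.000.
Eyepiece angular magnification (image at infinity): M_eye = D/f_e = 30/4 = 7.500.
Overall M = m_obj x M_eye = (-8.000)(7.500) = -60.00.
|M| = 60.00.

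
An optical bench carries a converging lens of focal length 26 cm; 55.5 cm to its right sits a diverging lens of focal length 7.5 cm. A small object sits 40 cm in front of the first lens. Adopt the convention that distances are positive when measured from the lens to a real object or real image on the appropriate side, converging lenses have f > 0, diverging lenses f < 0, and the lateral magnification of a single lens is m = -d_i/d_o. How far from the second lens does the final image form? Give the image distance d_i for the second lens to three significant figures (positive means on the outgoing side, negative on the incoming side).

Applying the thin-lens equation to the first lens, 1/26 = 1/40 + 1/d_i1, which gives d_i1 = 74.286 cm.
This image would form 74.286 cm past lens 1, i.e. 18.786 cm beyond lens 2, so it is a virtual object for lens 2: d_o2 = 55.5 - 74.286 = -18.786 cm.
Applying the thin-lens equation again with f_2 = -7.5 cm and d_o2 = -18.786 cm gives d_i2 = -12.484 cm.

-12.5 cm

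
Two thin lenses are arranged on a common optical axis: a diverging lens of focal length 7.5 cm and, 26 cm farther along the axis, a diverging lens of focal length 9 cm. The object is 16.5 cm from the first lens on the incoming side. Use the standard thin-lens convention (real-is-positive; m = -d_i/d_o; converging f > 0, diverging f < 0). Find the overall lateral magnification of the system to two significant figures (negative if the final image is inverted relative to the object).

0.070

First lens: d_i1 = 1/(1/(-7.5) - 1/16.5) = -5.156 cm.
m_1 = -(-5.156)/16.5 = 0.3125.
With d_i1 < 0 the first image is virtual and lies on the object side; the object distance for lens 2 is d_o2 = 26 - (-5.156) = 31.156 cm.
Second lens: d_i2 = 1/(1/(-9) - 1/(31.156)) = -6.983 cm.
m_2 = -(-6.983)/(31.156) = 0.2241.
The system's lateral magnification is m_1 m_2 = (0.3125)(0.2241) = 0.0700.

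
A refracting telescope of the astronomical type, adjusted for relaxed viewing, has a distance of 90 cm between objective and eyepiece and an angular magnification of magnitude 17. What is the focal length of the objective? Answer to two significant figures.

85 cm

In normal adjustment the tube length equals f_obj + f_eye and |M| = f_obj/f_eye.
So f_obj = 17 f_eye and 17 f_eye + f_eye = 90 cm, giving f_eye = 90/18 = 5.000 cm and f_obj = 85.000 cm.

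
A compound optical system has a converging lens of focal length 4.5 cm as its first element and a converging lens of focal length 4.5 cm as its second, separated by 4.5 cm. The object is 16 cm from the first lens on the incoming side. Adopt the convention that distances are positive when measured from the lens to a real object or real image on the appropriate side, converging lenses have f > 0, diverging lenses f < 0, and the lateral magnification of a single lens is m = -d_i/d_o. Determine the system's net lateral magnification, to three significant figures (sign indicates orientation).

First lens: d_i1 = 1/(1/4.5 - 1/16) = 6.261 cm.
m_1 = -(6.261)/16 = -0.3913.
This image would form 6.261 cm past lens 1, i.e. 1.761 cm beyond lens 2, so it is a virtual object for lens 2: d_o2 = 4.5 - 6.261 = -1.761 cm.
Second lens: d_i2 = 1/(1/4.5 - 1/(-1.761)) = 1.266 cm.
m_2 = -(1.266)/(-1.761) = 0.7188.
The system's lateral magnification is m_1 m_2 = (-0.3913)(0.7188) = -0.2812.

-0.281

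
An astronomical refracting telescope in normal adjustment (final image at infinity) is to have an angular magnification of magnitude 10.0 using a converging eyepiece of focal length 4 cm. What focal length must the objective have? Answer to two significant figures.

|M| = f_obj/|f_eye|, so f_obj = |M| x |f_eye| = 10.0 x 4 = 40.000 cm.

40 cm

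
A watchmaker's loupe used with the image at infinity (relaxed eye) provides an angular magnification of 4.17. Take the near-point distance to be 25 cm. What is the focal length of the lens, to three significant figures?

For the image at infinity, M = D/f.
f = D/M = 25/4.17 = 5.995 cm.

6.00 cm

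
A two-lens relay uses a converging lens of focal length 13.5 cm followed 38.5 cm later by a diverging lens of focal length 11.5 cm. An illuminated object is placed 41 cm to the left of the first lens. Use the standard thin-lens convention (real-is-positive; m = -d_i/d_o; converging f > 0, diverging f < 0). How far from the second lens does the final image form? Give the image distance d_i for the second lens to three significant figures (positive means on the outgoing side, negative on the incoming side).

Lens 1: 1/d_i1 = 1/f_1 - 1/d_o1 = 1/13.5 - 1/41 = 0.04968 cm^-1, so d_i1 = 20.127 cm.
That image sits 18.373 cm in front of the second lens, so d_o2 = 18.373 cm.
Lens 2: 1/d_i2 = 1/f_2 - 1/d_o2 = 1/(-11.5) - 1/(18.373) = -0.14139 cm^-1, so d_i2 = -7.073 cm.

-7.07 cm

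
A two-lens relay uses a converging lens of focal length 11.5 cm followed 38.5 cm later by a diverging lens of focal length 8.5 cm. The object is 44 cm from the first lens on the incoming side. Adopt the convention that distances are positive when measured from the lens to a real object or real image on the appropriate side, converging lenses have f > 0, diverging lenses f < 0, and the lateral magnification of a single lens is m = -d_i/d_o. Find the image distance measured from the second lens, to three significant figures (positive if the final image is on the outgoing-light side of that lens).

-6.20 cm

Lens 1: 1/d_i1 = 1/f_1 - 1/d_o1 = 1/11.5 - 1/44 = 0.06423 cm^-1, so d_i1 = 15.569 cm.
The intermediate image is 15.569 cm to the right of lens 1, so d_o2 = L - d_i1 = 38.5 - 15.569 = 22.931 cm.
Lens 2: 1/d_i2 = 1/f_2 - 1/d_o2 = 1/(-8.5) - 1/(22.931) = -0.16126 cm^-1, so d_i2 = -6.201 cm.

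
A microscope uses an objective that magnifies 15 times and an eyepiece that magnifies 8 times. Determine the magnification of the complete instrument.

120

The overall magnification of a compound microscope is the product of the objective and eyepiece magnifications:
M = M_obj x M_eye = 15 x 8 = 120.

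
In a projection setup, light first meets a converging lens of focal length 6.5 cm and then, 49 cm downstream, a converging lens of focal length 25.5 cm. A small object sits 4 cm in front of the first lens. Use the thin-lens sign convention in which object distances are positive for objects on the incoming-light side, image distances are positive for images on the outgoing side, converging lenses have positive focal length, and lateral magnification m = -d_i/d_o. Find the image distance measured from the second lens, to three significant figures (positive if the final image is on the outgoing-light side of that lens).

Lens 1: 1/d_i1 = 1/f_1 - 1/d_o1 = 1/6.5 - 1/4 = -0.09615 cm^-1, so d_i1 = -10.400 cm.
The intermediate image is virtual, 10.400 cm to the left of lens 1, so d_o2 = L - d_i1 = 49 - (-10.400) = 59.400 cm.
Lens 2: 1/d_i2 = 1/f_2 - 1/d_o2 = 1/25.5 - 1/(59.400) = 0.02238 cm^-1, so d_i2 = 44.681 cm.

44.7 cm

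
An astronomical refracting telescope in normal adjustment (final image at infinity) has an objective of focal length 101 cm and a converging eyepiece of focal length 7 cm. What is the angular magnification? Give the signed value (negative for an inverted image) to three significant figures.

-14.4

M = -f_obj/f_eye = -101/(7) = -14.429.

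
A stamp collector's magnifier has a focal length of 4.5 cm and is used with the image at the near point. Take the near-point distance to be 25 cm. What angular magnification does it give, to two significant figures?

6.6

M = 1 + D/f = 1 + 25/4.5 = 6.556.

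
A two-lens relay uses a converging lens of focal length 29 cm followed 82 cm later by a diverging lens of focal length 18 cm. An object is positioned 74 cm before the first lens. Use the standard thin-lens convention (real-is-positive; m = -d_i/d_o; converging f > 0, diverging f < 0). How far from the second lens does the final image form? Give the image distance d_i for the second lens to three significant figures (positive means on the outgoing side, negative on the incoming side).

-11.8 cm

Applying the thin-lens equation to the first lens, 1/29 = 1/74 + 1/d_i1, which gives d_i1 = 47.689 cm.
That image sits 34.311 cm in front of the second lens, so d_o2 = 34.311 cm.
Applying the thin-lens equation again with f_2 = -18 cm and d_o2 = 34.311 cm gives d_i2 = -11.806 cm.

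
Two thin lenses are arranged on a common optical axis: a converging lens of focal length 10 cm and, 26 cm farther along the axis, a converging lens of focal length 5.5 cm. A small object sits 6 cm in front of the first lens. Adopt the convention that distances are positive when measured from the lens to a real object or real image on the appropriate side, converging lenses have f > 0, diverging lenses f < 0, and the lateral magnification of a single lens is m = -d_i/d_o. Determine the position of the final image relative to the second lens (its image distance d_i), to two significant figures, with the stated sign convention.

6.4 cm

First lens: d_i1 = 1/(1/10 - 1/6) = -15.000 cm.
The intermediate image is virtual, 15.000 cm to the left of lens 1, so d_o2 = L - d_i1 = 26 - (-15.000) = 41.000 cm.
Second lens: d_i2 = 1/(1/5.5 - 1/(41.000)) = 6.352 cm.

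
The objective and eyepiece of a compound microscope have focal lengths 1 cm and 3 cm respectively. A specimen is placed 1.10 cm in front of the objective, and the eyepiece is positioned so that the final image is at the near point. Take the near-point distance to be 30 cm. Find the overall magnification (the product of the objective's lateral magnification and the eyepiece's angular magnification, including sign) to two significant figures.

Objective: 1/d_i = 1/f_obj - 1/d_o = 1/1 - 1/1.10 = 0.09091 cm^-1, so d_i = 11.000 cm.
m_obj = -d_i/d_o = -11.000/1.10 = -10.000.
Eyepiece angular magnification (image at near point): M_eye = 1 + D/f_e = 1 + 30/3 = 11.000.
Overall M = m_obj x M_eye = (-10.000)(11.000) = -110.00.

-110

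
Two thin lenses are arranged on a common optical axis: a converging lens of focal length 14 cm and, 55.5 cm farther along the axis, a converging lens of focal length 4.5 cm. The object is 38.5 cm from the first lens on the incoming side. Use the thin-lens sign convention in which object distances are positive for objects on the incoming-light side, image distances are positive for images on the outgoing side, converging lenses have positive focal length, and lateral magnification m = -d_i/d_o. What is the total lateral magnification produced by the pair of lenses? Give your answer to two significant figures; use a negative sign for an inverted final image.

Lens 1: 1/d_i1 = 1/f_1 - 1/d_o1 = 1/14 - 1/38.5 = 0.04545 cm^-1, so d_i1 = 22.000 cm.
m_1 = -(22.000)/38.5 = -0.5714.
That image sits 33.500 cm in front of the second lens, so d_o2 = 33.500 cm.
Lens 2: 1/d_i2 = 1/f_2 - 1/d_o2 = 1/4.5 - 1/(33.500) = 0.19237 cm^-1, so d_i2 = 5.198 cm.
m_2 = -(5.198)/(33.500) = -0.1552.
Overall magnification: m = m_1 m_2 = 0.0887.

0.089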